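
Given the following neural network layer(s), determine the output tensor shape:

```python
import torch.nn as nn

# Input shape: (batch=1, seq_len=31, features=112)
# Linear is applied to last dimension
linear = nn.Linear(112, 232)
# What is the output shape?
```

Input: (1, 31, 112) -> Output: (1, 31, 232)

Answer: (1, 31, 232)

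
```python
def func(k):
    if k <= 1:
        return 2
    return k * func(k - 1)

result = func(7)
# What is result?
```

func(7) = 7 * 6 * 5 * 4 * 3 * 2 * 2 = 10080

Answer: 10080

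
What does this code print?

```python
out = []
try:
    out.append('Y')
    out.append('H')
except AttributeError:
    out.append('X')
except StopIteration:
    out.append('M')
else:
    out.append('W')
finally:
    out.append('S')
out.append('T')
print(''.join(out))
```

Execution trace: 'Y' (try body) → 'H' (try body, no exception) → 'W' (else) → 'S' (finally) → 'T' (after the try/except). Output: YHWST

Answer: YHWST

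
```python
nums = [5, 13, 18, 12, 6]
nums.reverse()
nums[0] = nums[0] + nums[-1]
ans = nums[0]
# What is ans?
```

Trace:
`nums = [5, 13, 18, 12, 6]` → nums = [5, 13, 18, 12, 6]
`nums.reverse()` → nums = [6, 12, 18, 13, 5]
`nums[0] = nums[0] + nums[-1]` → nums = [11, 12, 18, 13, 5]
`ans = nums[0]` → ans = 11
So ans = 11

Answer: 11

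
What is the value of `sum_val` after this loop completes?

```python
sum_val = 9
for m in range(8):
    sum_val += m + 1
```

Start at 9, add 1 to 8 = 45
`sum_val` takes the values: 9 → 10 → 12 → 15 → 19 → 24 → 30 → 37 → 45

Answer: 45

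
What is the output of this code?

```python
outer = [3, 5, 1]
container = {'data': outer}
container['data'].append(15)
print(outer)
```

Key concept: dict holds reference to list.
Step by step:
`outer = [3, 5, 1]` → outer = [3, 5, 1]
`container = {'data': outer}` → container = {'data': [3, 5, 1]}
`container['data'].append(15)` → outer = [3, 5, 1, 15]; container = {'data': [3, 5, 1, 15]}
`print(outer)` → prints [3, 5, 1, 15]

Answer: [3, 5, 1, 15]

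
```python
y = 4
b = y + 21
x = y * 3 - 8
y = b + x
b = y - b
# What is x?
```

Trace:
`y = 4` → y = 4
`b = y + 21` → b = 25
`x = y * 3 - 8` → x = 4
`y = b + x` → y = 29
`b = y - b` → b = 4
So x = 4

Answer: 4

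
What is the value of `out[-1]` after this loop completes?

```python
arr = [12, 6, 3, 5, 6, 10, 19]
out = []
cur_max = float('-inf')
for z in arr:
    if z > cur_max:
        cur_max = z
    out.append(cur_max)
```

Running max ends at 19
`out` takes the values: [] → [12] → [12, 12] → [12, 12, 12] → [12, 12, 12, 12] → [12, 12, 12, 12, 12] → [12, 12, 12, 12, 12, 12] → [12, 12, 12, 12, 12, 12, 19]
So `out[-1]` = 19

Answer: 19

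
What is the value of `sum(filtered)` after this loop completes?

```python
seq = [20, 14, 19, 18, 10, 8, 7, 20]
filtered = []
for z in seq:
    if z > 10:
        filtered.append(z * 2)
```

Sum of doubled values > 10
`filtered` takes the values: [] → [40] → [40, 28] → [40, 28, 38] → [40, 28, 38, 36] → [40, 28, 38, 36, 40]
So `sum(filtered)` = 182

Answer: 182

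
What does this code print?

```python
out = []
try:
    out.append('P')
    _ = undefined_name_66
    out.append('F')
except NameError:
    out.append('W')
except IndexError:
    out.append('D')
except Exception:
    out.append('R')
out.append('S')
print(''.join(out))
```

Execution trace: 'P' (try body) → 'W' (except NameError) → 'S' (after the try/except). Output: PWS

Answer: PWS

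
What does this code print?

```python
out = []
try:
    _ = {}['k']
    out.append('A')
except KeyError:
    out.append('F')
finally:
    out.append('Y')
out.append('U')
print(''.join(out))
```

Execution trace: 'F' (except KeyError) → 'Y' (finally) → 'U' (after the try/except). Output: FYU

Answer: FYU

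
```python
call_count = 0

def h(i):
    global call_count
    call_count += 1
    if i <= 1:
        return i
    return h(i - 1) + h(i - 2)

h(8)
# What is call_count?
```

Calls(i) = 1 + Calls(i-1) + Calls(i-2); Calls(0)=Calls(1)=1. For i=8 this gives 67.

Answer: 67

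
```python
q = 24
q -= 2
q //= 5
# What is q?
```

Trace:
`q = 24` → q = 24
`q -= 2` → q = 22
`q //= 5` → q = 4
So q = 4

Answer: 4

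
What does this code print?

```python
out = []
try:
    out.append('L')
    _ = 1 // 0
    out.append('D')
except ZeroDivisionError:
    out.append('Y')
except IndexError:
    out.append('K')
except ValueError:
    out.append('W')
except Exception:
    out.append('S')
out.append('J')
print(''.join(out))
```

Execution trace: 'L' (try body) → 'Y' (except ZeroDivisionError) → 'J' (after the try/except). Output: LYJ

Answer: LYJ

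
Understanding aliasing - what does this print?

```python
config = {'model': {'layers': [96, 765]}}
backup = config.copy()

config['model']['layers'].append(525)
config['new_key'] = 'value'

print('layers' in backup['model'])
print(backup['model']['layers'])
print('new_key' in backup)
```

Key concept: shallow copy gotcha with nested dict.
Step by step:
`config = {'model': {'layers': [96, 765]}}` → config = {'model': {'layers': [96, 765]}}
`backup = config.copy()` → backup = {'model': {'layers': [96, 765]}}
`config['model']['layers'].append(525)` → config = {'model': {'layers': [96, 765, 525]}}; backup = {'model': {'layers': [96, 765, 525]}}
`config['new_key'] = 'value'` → config = {'model': {'layers': [96, 765, 525]}, 'new_key': 'value'}
`print('layers' in backup['model'])` → prints True
`print(backup['model']['layers'])` → prints [96, 765, 525]
`print('new_key' in backup)` → prints False

Answer:
True
[96, 765, 525]
False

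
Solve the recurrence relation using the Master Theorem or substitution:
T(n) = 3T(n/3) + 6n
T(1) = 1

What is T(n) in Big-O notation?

By Master Theorem: a=3, b=3, f(n)=6n. Since log_3(3) = 1 and f(n) = Θ(n^1), Case 2 applies. T(n) = O(n log n).

Answer: O(n log n)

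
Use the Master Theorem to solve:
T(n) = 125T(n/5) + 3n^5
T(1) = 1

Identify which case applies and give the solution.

a=125, b=5, f(n)=3n^5. log_5(125) = 3. Since c=5 > 3 and the regularity condition holds (125(n/5)^5 = (125/5^5)n^5 with 125/5^5 < 1), Case 3 applies: T(n) = Θ(f(n)) = O(n^5).

Answer: O(n^5) - Case 3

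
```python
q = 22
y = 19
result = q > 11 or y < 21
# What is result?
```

Trace:
`q = 22` → q = 22
`y = 19` → y = 19
`result = q > 11 or y < 21` → result = True
So result = True

Answer: True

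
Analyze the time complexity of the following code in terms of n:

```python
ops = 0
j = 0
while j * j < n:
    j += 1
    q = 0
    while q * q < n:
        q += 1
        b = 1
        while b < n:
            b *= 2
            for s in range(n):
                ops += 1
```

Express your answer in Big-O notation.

Each loop level contributes: √n × √n × log n × n. Multiplying the contributions gives O(n^2 log n).

Answer: O(n^2 log n)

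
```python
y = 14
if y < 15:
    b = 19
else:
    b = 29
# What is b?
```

Trace:
`y = 14` → y = 14
`if y < 15: ...` → y < 15 is True → b = 19
So b = 19

Answer: 19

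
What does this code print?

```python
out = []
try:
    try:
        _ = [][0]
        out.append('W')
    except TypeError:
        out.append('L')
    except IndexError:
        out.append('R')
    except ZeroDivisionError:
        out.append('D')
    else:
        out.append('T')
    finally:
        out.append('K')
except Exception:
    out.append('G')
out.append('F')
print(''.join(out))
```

Execution trace: 'R' (inner except IndexError) → 'K' (inner finally) → 'F' (after the try/except). Output: RKF

Answer: RKF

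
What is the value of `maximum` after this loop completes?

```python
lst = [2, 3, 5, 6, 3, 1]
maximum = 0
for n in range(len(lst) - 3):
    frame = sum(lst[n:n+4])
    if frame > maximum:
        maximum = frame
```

Max sum of 4-element window in [2, 3, 5, 6, 3, 1]
`maximum` takes the values: 0 → 16 → 17

Answer: 17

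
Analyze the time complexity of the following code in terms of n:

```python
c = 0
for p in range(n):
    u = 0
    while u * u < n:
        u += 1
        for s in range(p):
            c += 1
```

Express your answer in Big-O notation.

Each loop level contributes: n × √n × n. Multiplying the contributions gives O(n^2√n).

Answer: O(n^2√n)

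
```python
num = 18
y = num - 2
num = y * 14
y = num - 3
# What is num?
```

Trace:
`num = 18` → num = 18
`y = num - 2` → y = 16
`num = y * 14` → num = 224
`y = num - 3` → y = 221
So num = 224

Answer: 224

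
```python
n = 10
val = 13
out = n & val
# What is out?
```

Trace:
`n = 10` → n = 10
`val = 13` → val = 13
`out = n & val` → out = 8
So out = 8

Answer: 8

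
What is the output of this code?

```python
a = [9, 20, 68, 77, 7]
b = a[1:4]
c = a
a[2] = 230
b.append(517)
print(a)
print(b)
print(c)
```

Key concept: slice vs alias.
Step by step:
`a = [9, 20, 68, 77, 7]` → a = [9, 20, 68, 77, 7]
`b = a[1:4]` → b = [20, 68, 77]
`c = a` → c = [9, 20, 68, 77, 7] (same object as a)
`a[2] = 230` → a = [9, 20, 230, 77, 7] (same object as c); c = [9, 20, 230, 77, 7] (same object as a)
`b.append(517)` → b = [20, 68, 77, 517]
`print(a)` → prints [9, 20, 230, 77, 7]
`print(b)` → prints [20, 68, 77, 517]
`print(c)` → prints [9, 20, 230, 77, 7]

Answer:
[9, 20, 230, 77, 7]
[20, 68, 77, 517]
[9, 20, 230, 77, 7]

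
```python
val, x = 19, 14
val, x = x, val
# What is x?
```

Trace:
`val, x = 19, 14` → val = 19; x = 14
`val, x = x, val` → val = 14; x = 19
So x = 19

Answer: 19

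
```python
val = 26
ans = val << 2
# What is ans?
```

Trace:
`val = 26` → val = 26
`ans = val << 2` → ans = 104
So ans = 104

Answer: 104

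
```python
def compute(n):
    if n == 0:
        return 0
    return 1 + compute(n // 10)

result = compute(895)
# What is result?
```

Count of digits of 895: 3

Answer: 3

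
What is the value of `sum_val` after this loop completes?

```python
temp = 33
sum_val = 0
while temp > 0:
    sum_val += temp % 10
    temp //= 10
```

Sum digits of 33
`sum_val` takes the values: 0 → 3 → 6

Answer: 6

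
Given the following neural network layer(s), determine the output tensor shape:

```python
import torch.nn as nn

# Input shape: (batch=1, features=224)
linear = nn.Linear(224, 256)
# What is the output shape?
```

Input: (1, 224) -> Output: (1, 256)

Answer: (1, 256)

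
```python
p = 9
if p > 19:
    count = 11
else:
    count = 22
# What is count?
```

Trace:
`p = 9` → p = 9
`if p > 19: ...` → p > 19 is False, take else branch → count = 22
So count = 22

Answer: 22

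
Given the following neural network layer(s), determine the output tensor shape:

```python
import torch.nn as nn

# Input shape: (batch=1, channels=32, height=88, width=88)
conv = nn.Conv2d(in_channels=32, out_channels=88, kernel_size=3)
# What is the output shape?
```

Input: (1, 32, 88, 88) -> Output: (1, 88, 86, 86)

Answer: (1, 88, 86, 86)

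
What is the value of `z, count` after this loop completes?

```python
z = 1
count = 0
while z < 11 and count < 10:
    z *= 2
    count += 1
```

Double until >= 11 or 10 iterations
`z, count` takes the values: (1, 0) → (2, 0) → (2, 1) → (4, 1) → (4, 2) → (8, 2) → (8, 3) → (16, 3) → (16, 4)

Answer: 16, 4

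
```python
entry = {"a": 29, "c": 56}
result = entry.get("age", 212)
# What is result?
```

Trace:
`entry = {"a": 29, "c": 56}` → entry = {'a': 29, 'c': 56}
`result = entry.get("age", 212)` → result = 212
So result = 212

Answer: 212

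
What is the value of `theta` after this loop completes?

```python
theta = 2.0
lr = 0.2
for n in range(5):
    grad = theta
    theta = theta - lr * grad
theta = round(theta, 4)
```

Gradient descent: w = 2.0 * (1 - 0.2)^5
`theta` takes the values: 2.0 → 1.6 → 1.28 → 1.024 → 0.8192 → 0.65536 → 0.6554

Answer: 0.6554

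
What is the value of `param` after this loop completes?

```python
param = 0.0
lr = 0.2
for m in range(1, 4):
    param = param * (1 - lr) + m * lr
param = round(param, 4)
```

Moving average with lr=0.2
`param` takes the values: 0.0 → 0.2 → 0.56 → 1.048

Answer: 1.048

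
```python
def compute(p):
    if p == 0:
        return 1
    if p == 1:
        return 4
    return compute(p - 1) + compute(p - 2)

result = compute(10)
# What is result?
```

Build up from base cases: compute(0)=1, compute(1)=4, compute(2)=5, compute(3)=9, compute(4)=14, compute(5)=23, compute(6)=37, ..., compute(10)=254

Answer: 254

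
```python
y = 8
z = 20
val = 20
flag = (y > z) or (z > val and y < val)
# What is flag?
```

Trace:
`y = 8` → y = 8
`z = 20` → z = 20
`val = 20` → val = 20
`flag = (y > z) or (z > val and y < val)` → flag = False
So flag = False

Answer: False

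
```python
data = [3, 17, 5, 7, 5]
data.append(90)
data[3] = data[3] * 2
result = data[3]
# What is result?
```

Trace:
`data = [3, 17, 5, 7, 5]` → data = [3, 17, 5, 7, 5]
`data.append(90)` → data = [3, 17, 5, 7, 5, 90]
`data[3] = data[3] * 2` → data = [3, 17, 5, 14, 5, 90]
`result = data[3]` → result = 14
So result = 14

Answer: 14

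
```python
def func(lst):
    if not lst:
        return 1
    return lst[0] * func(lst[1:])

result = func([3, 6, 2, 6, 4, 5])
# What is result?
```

Product over [3, 6, 2, 6, 4, 5] = 3 * 6 * 2 * 6 * 4 * 5 = 4320

Answer: 4320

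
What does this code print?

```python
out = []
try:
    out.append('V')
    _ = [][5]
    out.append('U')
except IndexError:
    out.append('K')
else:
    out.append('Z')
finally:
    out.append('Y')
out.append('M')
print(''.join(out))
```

Execution trace: 'V' (try body) → 'K' (except IndexError) → 'Y' (finally) → 'M' (after the try/except). Output: VKYM

Answer: VKYM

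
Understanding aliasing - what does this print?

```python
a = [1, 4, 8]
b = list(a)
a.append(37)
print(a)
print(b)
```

Key concept: list() constructor creates copy.
Step by step:
`a = [1, 4, 8]` → a = [1, 4, 8]
`b = list(a)` → b = [1, 4, 8]
`a.append(37)` → a = [1, 4, 8, 37]
`print(a)` → prints [1, 4, 8, 37]
`print(b)` → prints [1, 4, 8]

Answer:
[1, 4, 8, 37]
[1, 4, 8]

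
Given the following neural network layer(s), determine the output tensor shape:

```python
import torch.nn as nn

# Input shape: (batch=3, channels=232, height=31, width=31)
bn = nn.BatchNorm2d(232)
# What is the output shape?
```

Input: (3, 232, 31, 31) -> Output: (3, 232, 31, 31)

Answer: (3, 232, 31, 31)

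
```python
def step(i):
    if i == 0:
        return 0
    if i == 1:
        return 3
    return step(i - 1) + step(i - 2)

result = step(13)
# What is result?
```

Build up from base cases: step(0)=0, step(1)=3, step(2)=3, step(3)=6, step(4)=9, step(5)=15, step(6)=24, ..., step(13)=699

Answer: 699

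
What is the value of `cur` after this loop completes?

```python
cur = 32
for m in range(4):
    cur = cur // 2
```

Halve 4 times: 32 // 2^4 = 2
`cur` takes the values: 32 → 16 → 8 → 4 → 2

Answer: 2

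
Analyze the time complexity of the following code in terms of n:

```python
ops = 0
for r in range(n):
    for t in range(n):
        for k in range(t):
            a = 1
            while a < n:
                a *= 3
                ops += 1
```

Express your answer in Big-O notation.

Each loop level contributes: n × n × n × log n. Multiplying the contributions gives O(n^3 log n).

Answer: O(n^3 log n)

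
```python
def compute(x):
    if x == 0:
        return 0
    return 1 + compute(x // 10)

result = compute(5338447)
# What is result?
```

Count of digits of 5338447: 7

Answer: 7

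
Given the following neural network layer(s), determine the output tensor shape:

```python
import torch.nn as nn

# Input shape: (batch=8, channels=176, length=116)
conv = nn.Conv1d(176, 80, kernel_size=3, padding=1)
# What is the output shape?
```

Input: (8, 176, 116) -> Output: (8, 80, 116)

Answer: (8, 80, 116)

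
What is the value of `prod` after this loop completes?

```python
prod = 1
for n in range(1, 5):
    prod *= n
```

4! = 24
`prod` takes the values: 1 → 2 → 6 → 24

Answer: 24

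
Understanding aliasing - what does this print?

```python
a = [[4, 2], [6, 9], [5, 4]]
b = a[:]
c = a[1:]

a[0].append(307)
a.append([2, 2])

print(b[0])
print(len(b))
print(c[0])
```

Key concept: slice with nested mutation.
Step by step:
`a = [[4, 2], [6, 9], [5, 4]]` → a = [[4, 2], [6, 9], [5, 4]]
`b = a[:]` → b = [[4, 2], [6, 9], [5, 4]]
`c = a[1:]` → c = [[6, 9], [5, 4]]
`a[0].append(307)` → a = [[4, 2, 307], [6, 9], [5, 4]]; b = [[4, 2, 307], [6, 9], [5, 4]]
`a.append([2, 2])` → a = [[4, 2, 307], [6, 9], [5, 4], [2, 2]]
`print(b[0])` → prints [4, 2, 307]
`print(len(b))` → prints 3
`print(c[0])` → prints [6, 9]

Answer:
[4, 2, 307]
3
[6, 9]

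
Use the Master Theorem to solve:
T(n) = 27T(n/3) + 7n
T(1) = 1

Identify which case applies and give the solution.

a=27, b=3, f(n)=7n. log_3(27) = 3. Since c=1 < 3, Case 1 applies: T(n) = Θ(n^log_b(a)) = O(n^3).

Answer: O(n^3) - Case 1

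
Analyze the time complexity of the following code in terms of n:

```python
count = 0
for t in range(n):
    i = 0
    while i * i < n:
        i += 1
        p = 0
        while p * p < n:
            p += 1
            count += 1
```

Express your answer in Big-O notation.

Each loop level contributes: n × √n × √n. Multiplying the contributions gives O(n^2).

Answer: O(n^2)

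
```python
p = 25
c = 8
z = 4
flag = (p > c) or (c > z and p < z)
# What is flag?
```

Trace:
`p = 25` → p = 25
`c = 8` → c = 8
`z = 4` → z = 4
`flag = (p > c) or (c > z and p < z)` → flag = True
So flag = True

Answer: True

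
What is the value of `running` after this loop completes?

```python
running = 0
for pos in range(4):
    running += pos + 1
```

Start at 0, add 1 to 4 = 10
`running` takes the values: 0 → 1 → 3 → 6 → 10

Answer: 10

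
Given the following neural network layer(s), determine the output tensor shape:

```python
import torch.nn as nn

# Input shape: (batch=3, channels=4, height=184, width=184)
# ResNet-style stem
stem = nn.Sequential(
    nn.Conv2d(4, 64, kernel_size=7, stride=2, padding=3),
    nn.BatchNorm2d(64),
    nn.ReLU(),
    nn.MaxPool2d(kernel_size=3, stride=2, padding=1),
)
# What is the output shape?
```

Input: (3, 4, 184, 184) -> after Conv2d 7x7 stride=2: (3, 64, 92, 92) -> Output: (3, 64, 46, 46)

Answer: (3, 64, 46, 46)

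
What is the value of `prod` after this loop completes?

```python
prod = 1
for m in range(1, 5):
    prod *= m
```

4! = 24
`prod` takes the values: 1 → 2 → 6 → 24

Answer: 24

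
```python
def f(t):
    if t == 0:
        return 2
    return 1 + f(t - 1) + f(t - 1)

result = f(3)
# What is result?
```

f(t) = 1 + 2·f(t-1), f(0)=2. Closed form: (2+1)·2^3 - 1 = 23.

Answer: 23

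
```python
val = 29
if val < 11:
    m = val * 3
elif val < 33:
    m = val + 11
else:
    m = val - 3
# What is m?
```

Trace:
`val = 29` → val = 29
`if val < 11: ...` → val < 11 is False, val < 33 is True → m = 40
So m = 40

Answer: 40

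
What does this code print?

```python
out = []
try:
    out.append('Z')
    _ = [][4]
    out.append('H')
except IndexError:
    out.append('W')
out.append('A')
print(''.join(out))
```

Execution trace: 'Z' (try body) → 'W' (except IndexError) → 'A' (after the try/except). Output: ZWA

Answer: ZWA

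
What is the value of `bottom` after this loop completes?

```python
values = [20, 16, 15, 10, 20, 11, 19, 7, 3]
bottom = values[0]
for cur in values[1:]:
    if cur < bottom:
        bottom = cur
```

Minimum of [20, 16, 15, 10, 20, 11, 19, 7, 3]
`bottom` takes the values: 20 → 16 → 15 → 10 → 7 → 3

Answer: 3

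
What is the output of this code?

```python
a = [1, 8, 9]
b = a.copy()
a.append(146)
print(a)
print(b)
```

Key concept: list.copy() creates independent copy.
Step by step:
`a = [1, 8, 9]` → a = [1, 8, 9]
`b = a.copy()` → b = [1, 8, 9]
`a.append(146)` → a = [1, 8, 9, 146]
`print(a)` → prints [1, 8, 9, 146]
`print(b)` → prints [1, 8, 9]

Answer:
[1, 8, 9, 146]
[1, 8, 9]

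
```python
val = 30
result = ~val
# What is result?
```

Trace:
`val = 30` → val = 30
`result = ~val` → result = -31
So result = -31

Answer: -31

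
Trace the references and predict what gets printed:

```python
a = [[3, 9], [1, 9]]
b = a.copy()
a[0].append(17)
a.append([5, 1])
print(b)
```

Key concept: shallow copy with nested lists.
Step by step:
`a = [[3, 9], [1, 9]]` → a = [[3, 9], [1, 9]]
`b = a.copy()` → b = [[3, 9], [1, 9]]
`a[0].append(17)` → a = [[3, 9, 17], [1, 9]]; b = [[3, 9, 17], [1, 9]]
`a.append([5, 1])` → a = [[3, 9, 17], [1, 9], [5, 1]]
`print(b)` → prints [[3, 9, 17], [1, 9]]

Answer: [[3, 9, 17], [1, 9]]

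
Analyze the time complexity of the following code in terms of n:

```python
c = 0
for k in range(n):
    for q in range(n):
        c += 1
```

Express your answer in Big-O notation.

Each loop level contributes: n × n. Multiplying the contributions gives O(n^2).

Answer: O(n^2)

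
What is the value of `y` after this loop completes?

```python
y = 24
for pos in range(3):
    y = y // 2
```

Halve 3 times: 24 // 2^3 = 3
`y` takes the values: 24 → 12 → 6 → 3

Answer: 3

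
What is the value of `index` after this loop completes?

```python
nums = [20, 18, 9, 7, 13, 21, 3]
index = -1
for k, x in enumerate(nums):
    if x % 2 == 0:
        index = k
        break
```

First even number index in [20, 18, 9, 7, 13, 21, 3]
`index` takes the values: -1 → 0

Answer: 0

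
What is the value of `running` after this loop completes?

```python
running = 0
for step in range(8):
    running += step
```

Sum of 0 to 7 = 28
`running` takes the values: 0 → 1 → 3 → 6 → 10 → 15 → 21 → 28

Answer: 28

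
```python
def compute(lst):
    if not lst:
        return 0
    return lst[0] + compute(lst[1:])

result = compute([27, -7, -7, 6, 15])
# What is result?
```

27 + (-7) + (-7) + 6 + 15 + 0 = 34

Answer: 34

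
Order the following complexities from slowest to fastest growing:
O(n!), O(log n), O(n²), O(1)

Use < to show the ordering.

Ordered by growth rate: O(1) < O(log n) < O(n²) < O(n!)

Answer: O(1) < O(log n) < O(n²) < O(n!)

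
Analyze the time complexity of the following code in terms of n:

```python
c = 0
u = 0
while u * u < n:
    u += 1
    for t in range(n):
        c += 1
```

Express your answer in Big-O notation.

Each loop level contributes: √n × n. Multiplying the contributions gives O(n√n).

Answer: O(n√n)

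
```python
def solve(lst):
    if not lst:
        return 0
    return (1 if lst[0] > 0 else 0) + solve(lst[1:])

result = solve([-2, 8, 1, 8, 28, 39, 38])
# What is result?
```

Count of positive elements in [-2, 8, 1, 8, 28, 39, 38] = 6

Answer: 6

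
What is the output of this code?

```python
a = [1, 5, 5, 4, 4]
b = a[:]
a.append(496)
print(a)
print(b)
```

Key concept: slice [:] creates copy.
Step by step:
`a = [1, 5, 5, 4, 4]` → a = [1, 5, 5, 4, 4]
`b = a[:]` → b = [1, 5, 5, 4, 4]
`a.append(496)` → a = [1, 5, 5, 4, 4, 496]
`print(a)` → prints [1, 5, 5, 4, 4, 496]
`print(b)` → prints [1, 5, 5, 4, 4]

Answer:
[1, 5, 5, 4, 4, 496]
[1, 5, 5, 4, 4]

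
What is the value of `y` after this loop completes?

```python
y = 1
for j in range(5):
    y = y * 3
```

Multiply by 3, 5 times: 1 * 3^5 = 243
`y` takes the values: 1 → 3 → 9 → 27 → 81 → 243

Answer: 243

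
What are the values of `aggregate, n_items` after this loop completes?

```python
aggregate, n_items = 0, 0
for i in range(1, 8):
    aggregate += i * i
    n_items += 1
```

Sum of squares and count
`aggregate, n_items` takes the values: (0, 0) → (1, 0) → (1, 1) → (5, 1) → (5, 2) → (14, 2) → (14, 3) → (30, 3) → (30, 4) → (55, 4) → (55, 5) → (91, 5) → (91, 6) → (140, 6) → (140, 7)

Answer: 140, 7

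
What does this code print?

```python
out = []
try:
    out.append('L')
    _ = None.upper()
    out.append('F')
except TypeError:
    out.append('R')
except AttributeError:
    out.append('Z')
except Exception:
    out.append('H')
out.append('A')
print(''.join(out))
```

Execution trace: 'L' (try body) → 'Z' (except AttributeError) → 'A' (after the try/except). Output: LZA

Answer: LZA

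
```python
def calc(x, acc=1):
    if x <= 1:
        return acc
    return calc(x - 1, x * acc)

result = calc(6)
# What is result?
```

Accumulator trace (n, acc): (6, 1) -> (5, 6) -> (4, 30) -> (3, 120) -> (2, 360) -> (1, 720) -> return 720

Answer: 720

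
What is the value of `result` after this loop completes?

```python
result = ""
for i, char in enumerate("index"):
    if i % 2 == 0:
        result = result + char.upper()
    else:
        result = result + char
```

Uppercase even positions in 'index'
`result` takes the values: "" → "I" → "In" → "InD" → "InDe" → "InDeX"

Answer: "InDeX"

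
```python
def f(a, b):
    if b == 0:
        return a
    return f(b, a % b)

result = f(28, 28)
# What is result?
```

f(28, 28) -> f(28, 0) -> 28

Answer: 28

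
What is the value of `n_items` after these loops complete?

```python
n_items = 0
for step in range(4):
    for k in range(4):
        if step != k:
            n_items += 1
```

4² - 4 (exclude diagonal)
`n_items` takes the values: 0 → 1 → 2 → 3 → 4 → 5 → 6 → 7 → 8 → 9 → 10 → 11 → 12

Answer: 12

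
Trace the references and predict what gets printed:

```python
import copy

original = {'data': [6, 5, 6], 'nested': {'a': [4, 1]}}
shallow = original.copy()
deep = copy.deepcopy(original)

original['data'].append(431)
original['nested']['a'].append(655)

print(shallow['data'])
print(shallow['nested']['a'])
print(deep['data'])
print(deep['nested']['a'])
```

Key concept: comparing shallow vs deep copy.
Step by step:
`original = {'data': [6, 5, 6], 'nested': {'a': [4, 1]}}` → original = {'data': [6, 5, 6], 'nested': {'a': [4, 1]}}
`shallow = original.copy()` → shallow = {'data': [6, 5, 6], 'nested': {'a': [4, 1]}}
`deep = copy.deepcopy(original)` → deep = {'data': [6, 5, 6], 'nested': {'a': [4, 1]}}
`original['data'].append(431)` → original = {'data': [6, 5, 6, 431], 'nested': {'a': [4, 1]}}; shallow = {'data': [6, 5, 6, 431], 'nested': {'a': [4, 1]}}
`original['nested']['a'].append(655)` → original = {'data': [6, 5, 6, 431], 'nested': {'a': [4, 1, 655]}}; shallow = {'data': [6, 5, 6, 431], 'nested': {'a': [4, 1, 655]}}
`print(shallow['data'])` → prints [6, 5, 6, 431]
`print(shallow['nested']['a'])` → prints [4, 1, 655]
`print(deep['data'])` → prints [6, 5, 6]
`print(deep['nested']['a'])` → prints [4, 1]

Answer:
[6, 5, 6, 431]
[4, 1, 655]
[6, 5, 6]
[4, 1]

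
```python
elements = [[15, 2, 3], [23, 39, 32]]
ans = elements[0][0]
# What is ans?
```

Trace:
`elements = [[15, 2, 3], [23, 39, 32]]` → elements = [[15, 2, 3], [23, 39, 32]]
`ans = elements[0][0]` → ans = 15
So ans = 15

Answer: 15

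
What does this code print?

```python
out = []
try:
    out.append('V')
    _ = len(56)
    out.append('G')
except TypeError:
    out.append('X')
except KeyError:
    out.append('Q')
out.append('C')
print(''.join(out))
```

Execution trace: 'V' (try body) → 'X' (except TypeError) → 'C' (after the try/except). Output: VXC

Answer: VXC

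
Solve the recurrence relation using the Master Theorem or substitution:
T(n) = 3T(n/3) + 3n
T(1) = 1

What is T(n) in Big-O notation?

By Master Theorem: a=3, b=3, f(n)=3n. Since log_3(3) = 1 and f(n) = Θ(n^1), Case 2 applies. T(n) = O(n log n).

Answer: O(n log n)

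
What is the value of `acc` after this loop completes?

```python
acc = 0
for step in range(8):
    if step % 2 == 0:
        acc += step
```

Sum of even numbers 0 to 7
`acc` takes the values: 0 → 2 → 6 → 12

Answer: 12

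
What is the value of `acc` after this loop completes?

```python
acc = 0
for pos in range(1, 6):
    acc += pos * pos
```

Sum of squares 1² to 5² = 55
`acc` takes the values: 0 → 1 → 5 → 14 → 30 → 55

Answer: 55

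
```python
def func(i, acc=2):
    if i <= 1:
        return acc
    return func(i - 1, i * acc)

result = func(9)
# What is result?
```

Accumulator trace (n, acc): (9, 2) -> (8, 18) -> (7, 144) -> (6, 1008) -> (5, 6048) -> (4, 30240) -> (3, 120960) -> (2, 362880) -> (1, 725760) -> return 725760

Answer: 725760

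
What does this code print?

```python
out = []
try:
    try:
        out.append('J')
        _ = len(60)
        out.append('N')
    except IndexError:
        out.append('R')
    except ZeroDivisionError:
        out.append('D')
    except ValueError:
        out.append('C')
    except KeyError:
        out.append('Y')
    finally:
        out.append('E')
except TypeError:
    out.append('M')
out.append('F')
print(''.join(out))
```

Execution trace: 'J' (try body) → 'E' (finally) → 'M' (outer except TypeError) → 'F' (after the try/except). Output: JEMF

Answer: JEMF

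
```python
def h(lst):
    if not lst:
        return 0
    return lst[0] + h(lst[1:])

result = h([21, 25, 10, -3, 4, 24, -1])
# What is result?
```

21 + 25 + 10 + (-3) + 4 + 24 + (-1) + 0 = 80

Answer: 80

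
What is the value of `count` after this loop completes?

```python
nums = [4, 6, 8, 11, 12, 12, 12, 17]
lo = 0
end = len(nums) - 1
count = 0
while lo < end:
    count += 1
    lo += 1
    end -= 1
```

Iterations until pointers meet (list length 8)
`count` takes the values: 0 → 1 → 2 → 3 → 4

Answer: 4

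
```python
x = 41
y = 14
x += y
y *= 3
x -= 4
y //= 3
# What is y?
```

Trace:
`x = 41` → x = 41
`y = 14` → y = 14
`x += y` → x = 55
`y *= 3` → y = 42
`x -= 4` → x = 51
`y //= 3` → y = 14
So y = 14

Answer: 14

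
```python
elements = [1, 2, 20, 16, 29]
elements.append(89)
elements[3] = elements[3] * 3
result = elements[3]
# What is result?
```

Trace:
`elements = [1, 2, 20, 16, 29]` → elements = [1, 2, 20, 16, 29]
`elements.append(89)` → elements = [1, 2, 20, 16, 29, 89]
`elements[3] = elements[3] * 3` → elements = [1, 2, 20, 48, 29, 89]
`result = elements[3]` → result = 48
So result = 48

Answer: 48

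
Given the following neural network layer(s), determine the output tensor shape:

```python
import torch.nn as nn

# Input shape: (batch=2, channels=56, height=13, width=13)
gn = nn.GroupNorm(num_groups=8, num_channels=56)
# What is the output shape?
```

Input: (2, 56, 13, 13) -> Output: (2, 56, 13, 13)

Answer: (2, 56, 13, 13)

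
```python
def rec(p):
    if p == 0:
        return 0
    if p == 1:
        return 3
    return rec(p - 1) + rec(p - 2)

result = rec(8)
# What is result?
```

Build up from base cases: rec(0)=0, rec(1)=3, rec(2)=3, rec(3)=6, rec(4)=9, rec(5)=15, rec(6)=24, ..., rec(8)=63

Answer: 63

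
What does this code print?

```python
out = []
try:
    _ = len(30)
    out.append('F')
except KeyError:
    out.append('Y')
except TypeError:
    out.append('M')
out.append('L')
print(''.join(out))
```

Execution trace: 'M' (except TypeError) → 'L' (after the try/except). Output: ML

Answer: ML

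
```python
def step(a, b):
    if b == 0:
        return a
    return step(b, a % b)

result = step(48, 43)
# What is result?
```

step(48, 43) -> step(43, 5) -> step(5, 3) -> step(3, 2) -> step(2, 1) -> step(1, 0) -> 1

Answer: 1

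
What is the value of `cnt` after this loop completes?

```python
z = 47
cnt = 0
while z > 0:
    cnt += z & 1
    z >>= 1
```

Count set bits in 47 (binary: 0b101111)
`cnt` takes the values: 0 → 1 → 2 → 3 → 4 → 5

Answer: 5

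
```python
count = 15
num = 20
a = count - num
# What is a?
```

Trace:
`count = 15` → count = 15
`num = 20` → num = 20
`a = count - num` → a = -5
So a = -5

Answer: -5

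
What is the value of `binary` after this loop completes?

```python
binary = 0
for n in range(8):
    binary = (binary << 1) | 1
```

Build 8 consecutive 1-bits: 0b11111111
`binary` takes the values: 0 → 1 → 3 → 7 → 15 → 31 → 63 → 127 → 255

Answer: 255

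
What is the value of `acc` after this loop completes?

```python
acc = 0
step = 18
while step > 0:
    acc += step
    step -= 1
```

Sum 18 down to 1
`acc` takes the values: 0 → 18 → 35 → 51 → 66 → 80 → 93 → 105 → 116 → 126 → 135 → 143 → 150 → 156 → 161 → 165 → 168 → 170 → 171

Answer: 171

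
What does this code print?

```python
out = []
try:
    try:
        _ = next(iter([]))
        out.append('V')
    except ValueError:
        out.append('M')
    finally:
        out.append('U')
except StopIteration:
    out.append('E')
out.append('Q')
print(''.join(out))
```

Execution trace: 'U' (finally) → 'E' (outer except StopIteration) → 'Q' (after the try/except). Output: UEQ

Answer: UEQ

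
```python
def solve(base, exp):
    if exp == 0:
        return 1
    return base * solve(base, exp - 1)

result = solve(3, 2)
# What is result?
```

solve(3, 2) = 3 * 3 = 9

Answer: 9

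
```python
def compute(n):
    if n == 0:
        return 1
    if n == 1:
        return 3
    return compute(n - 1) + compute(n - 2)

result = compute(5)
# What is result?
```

Build up from base cases: compute(0)=1, compute(1)=3, compute(2)=4, compute(3)=7, compute(4)=11, compute(5)=18

Answer: 18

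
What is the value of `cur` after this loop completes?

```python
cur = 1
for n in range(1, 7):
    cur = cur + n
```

Start at 1, add 1 through 6
`cur` takes the values: 1 → 2 → 4 → 7 → 11 → 16 → 22

Answer: 22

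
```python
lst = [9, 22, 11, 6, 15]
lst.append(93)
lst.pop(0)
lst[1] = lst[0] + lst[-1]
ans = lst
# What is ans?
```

Trace:
`lst = [9, 22, 11, 6, 15]` → lst = [9, 22, 11, 6, 15]
`lst.append(93)` → lst = [9, 22, 11, 6, 15, 93]
`lst.pop(0)` → lst = [22, 11, 6, 15, 93]
`lst[1] = lst[0] + lst[-1]` → lst = [22, 115, 6, 15, 93]
`ans = lst` → ans = [22, 115, 6, 15, 93]
So ans = [22, 115, 6, 15, 93]

Answer: [22, 115, 6, 15, 93]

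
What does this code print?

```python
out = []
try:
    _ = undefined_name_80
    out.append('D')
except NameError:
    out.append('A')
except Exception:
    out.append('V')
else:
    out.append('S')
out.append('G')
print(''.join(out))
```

Execution trace: 'A' (except NameError) → 'G' (after the try/except). Output: AG

Answer: AG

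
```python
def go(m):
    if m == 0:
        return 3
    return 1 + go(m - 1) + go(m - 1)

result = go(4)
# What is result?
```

go(m) = 1 + 2·go(m-1), go(0)=3. Closed form: (3+1)·2^4 - 1 = 63.

Answer: 63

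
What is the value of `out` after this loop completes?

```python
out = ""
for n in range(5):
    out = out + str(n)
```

Concatenate digits 0 to 4
`out` takes the values: "" → "0" → "01" → "012" → "0123" → "01234"

Answer: "01234"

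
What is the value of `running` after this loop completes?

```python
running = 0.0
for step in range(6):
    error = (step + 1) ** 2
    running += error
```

Sum of squared losses 1² + 2² + ... + 6²
`running` takes the values: 0.0 → 1.0 → 5.0 → 14.0 → 30.0 → 55.0 → 91.0

Answer: 91.0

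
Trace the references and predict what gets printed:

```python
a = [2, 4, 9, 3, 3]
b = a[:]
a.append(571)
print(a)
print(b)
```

Key concept: slice [:] creates copy.
Step by step:
`a = [2, 4, 9, 3, 3]` → a = [2, 4, 9, 3, 3]
`b = a[:]` → b = [2, 4, 9, 3, 3]
`a.append(571)` → a = [2, 4, 9, 3, 3, 571]
`print(a)` → prints [2, 4, 9, 3, 3, 571]
`print(b)` → prints [2, 4, 9, 3, 3]

Answer:
[2, 4, 9, 3, 3, 571]
[2, 4, 9, 3, 3]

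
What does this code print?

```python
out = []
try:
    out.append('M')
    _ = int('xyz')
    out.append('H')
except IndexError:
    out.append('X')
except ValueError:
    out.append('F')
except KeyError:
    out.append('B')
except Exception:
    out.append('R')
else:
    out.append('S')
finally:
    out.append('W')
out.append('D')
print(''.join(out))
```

Execution trace: 'M' (try body) → 'F' (except ValueError) → 'W' (finally) → 'D' (after the try/except). Output: MFWD

Answer: MFWD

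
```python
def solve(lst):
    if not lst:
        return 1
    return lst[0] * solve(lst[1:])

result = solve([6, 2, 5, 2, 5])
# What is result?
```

Product over [6, 2, 5, 2, 5] = 6 * 2 * 5 * 2 * 5 = 600

Answer: 600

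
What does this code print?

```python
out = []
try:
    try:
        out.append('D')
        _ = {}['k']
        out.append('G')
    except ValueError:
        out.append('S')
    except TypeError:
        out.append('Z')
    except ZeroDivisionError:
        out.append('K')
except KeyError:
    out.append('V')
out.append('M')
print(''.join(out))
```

Execution trace: 'D' (try body) → 'V' (outer except KeyError) → 'M' (after the try/except). Output: DVM

Answer: DVM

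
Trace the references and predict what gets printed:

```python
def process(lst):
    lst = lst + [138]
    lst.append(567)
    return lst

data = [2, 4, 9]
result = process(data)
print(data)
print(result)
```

Key concept: rebinding parameter vs mutation.
Step by step:
`data = [2, 4, 9]` → data = [2, 4, 9]
`result = process(data)` → result = [2, 4, 9, 138, 567]
`print(data)` → prints [2, 4, 9]
`print(result)` → prints [2, 4, 9, 138, 567]

Answer:
[2, 4, 9]
[2, 4, 9, 138, 567]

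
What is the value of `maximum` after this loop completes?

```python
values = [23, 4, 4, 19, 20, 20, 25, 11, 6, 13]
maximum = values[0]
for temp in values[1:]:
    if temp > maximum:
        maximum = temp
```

Maximum of [23, 4, 4, 19, 20, 20, 25, 11, 6, 13]
`maximum` takes the values: 23 → 25

Answer: 25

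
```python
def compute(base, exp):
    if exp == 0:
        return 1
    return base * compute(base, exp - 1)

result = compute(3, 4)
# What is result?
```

compute(3, 4) = 3 * 3 * 3 * 3 = 81

Answer: 81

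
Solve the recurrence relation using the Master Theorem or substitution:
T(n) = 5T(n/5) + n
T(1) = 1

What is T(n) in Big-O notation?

By Master Theorem: a=5, b=5, f(n)=n. Since log_5(5) = 1 and f(n) = Θ(n^1), Case 2 applies. T(n) = O(n log n).

Answer: O(n log n)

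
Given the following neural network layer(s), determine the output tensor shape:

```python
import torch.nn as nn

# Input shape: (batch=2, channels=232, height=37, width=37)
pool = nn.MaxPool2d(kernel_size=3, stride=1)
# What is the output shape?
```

Input: (2, 232, 37, 37) -> Output: (2, 232, 35, 35)

Answer: (2, 232, 35, 35)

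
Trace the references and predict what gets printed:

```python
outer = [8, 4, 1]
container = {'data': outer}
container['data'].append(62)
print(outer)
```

Key concept: dict holds reference to list.
Step by step:
`outer = [8, 4, 1]` → outer = [8, 4, 1]
`container = {'data': outer}` → container = {'data': [8, 4, 1]}
`container['data'].append(62)` → outer = [8, 4, 1, 62]; container = {'data': [8, 4, 1, 62]}
`print(outer)` → prints [8, 4, 1, 62]

Answer: [8, 4, 1, 62]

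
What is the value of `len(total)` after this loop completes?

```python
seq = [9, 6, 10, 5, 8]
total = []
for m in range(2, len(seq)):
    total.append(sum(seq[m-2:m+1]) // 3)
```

Number of 3-element averages
`total` takes the values: [] → [8] → [8, 7] → [8, 7, 7]
So `len(total)` = 3

Answer: 3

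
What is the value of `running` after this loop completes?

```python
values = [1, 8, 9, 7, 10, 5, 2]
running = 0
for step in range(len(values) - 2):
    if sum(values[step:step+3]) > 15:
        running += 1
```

Count windows with sum > 15
`running` takes the values: 0 → 1 → 2 → 3 → 4 → 5

Answer: 5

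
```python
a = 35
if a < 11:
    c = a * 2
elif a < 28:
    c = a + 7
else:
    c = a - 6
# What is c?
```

Trace:
`a = 35` → a = 35
`if a < 11: ...` → a < 11 is False, a < 28 is False, take else branch → c = 29
So c = 29

Answer: 29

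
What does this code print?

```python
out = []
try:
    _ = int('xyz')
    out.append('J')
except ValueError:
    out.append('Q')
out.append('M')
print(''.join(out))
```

Execution trace: 'Q' (except ValueError) → 'M' (after the try/except). Output: QM

Answer: QM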